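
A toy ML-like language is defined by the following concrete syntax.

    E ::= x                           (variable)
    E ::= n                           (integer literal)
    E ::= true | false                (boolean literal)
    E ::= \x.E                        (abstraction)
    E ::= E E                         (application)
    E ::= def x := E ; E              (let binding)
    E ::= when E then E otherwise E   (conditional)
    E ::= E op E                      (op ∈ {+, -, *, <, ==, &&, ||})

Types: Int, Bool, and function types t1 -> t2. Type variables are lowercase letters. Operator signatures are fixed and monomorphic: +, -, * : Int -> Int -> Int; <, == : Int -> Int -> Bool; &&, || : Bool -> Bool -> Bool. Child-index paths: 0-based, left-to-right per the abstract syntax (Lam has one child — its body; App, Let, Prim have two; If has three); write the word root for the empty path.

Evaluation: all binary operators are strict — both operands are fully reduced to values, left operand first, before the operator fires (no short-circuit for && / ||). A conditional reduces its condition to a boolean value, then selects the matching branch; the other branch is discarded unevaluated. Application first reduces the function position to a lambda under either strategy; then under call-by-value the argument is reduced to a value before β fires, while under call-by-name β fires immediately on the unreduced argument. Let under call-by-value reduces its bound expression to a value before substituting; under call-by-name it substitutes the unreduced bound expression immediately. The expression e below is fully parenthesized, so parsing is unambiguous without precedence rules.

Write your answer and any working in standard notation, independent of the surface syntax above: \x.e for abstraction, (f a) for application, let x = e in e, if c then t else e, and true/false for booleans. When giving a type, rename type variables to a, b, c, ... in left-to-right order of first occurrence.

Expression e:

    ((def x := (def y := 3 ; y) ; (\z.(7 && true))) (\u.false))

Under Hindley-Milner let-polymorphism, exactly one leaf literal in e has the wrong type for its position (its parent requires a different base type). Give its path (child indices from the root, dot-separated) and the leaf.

Answer: 0.1.0.0 : 7

Trace:
let y : Int
y : Int
let x : Int
  unify Int ~ Bool
  FAIL: mismatch Int ~ Bool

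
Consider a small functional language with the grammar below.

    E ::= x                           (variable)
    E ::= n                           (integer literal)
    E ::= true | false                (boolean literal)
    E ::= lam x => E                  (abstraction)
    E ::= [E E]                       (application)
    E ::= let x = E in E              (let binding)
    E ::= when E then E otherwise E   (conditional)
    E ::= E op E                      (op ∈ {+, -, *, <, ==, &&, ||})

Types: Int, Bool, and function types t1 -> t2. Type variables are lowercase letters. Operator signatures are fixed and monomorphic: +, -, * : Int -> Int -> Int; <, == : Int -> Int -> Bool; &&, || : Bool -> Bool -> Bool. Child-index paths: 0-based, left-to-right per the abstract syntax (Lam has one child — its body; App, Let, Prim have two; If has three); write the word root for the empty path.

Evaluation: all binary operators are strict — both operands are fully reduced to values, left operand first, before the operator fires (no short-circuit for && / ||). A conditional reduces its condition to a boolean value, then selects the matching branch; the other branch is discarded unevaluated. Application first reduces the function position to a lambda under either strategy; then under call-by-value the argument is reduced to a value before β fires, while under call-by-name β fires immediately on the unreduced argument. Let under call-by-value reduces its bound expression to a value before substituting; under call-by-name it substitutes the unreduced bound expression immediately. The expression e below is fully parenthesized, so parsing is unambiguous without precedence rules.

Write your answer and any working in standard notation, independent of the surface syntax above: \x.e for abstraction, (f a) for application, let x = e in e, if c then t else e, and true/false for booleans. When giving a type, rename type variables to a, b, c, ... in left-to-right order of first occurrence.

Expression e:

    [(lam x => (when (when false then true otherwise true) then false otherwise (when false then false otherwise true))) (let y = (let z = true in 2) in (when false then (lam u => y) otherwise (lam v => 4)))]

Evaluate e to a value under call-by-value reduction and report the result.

Answer: false

Trace:
step 0: ((\x.(if (if false then true else true) then false else (if false then false else true))) (let y = (let z = true in 2) in (if false then (\u.y) else (\v.4))))
step 1: [let@1.0] ((\x.(if (if false then true else true) then false else (if false then false else true))) (let y = 2 in (if false then (\u.y) else (\v.4))))
step 2: [let@1] ((\x.(if (if false then true else true) then false else (if false then false else true))) (if false then (\u.2) else (\v.4)))
step 3: [if@1] ((\x.(if (if false then true else true) then false else (if false then false else true))) (\v.4))
step 4: [beta@root] (if (if false then true else true) then false else (if false then false else true))
step 5: [if@0] (if true then false else (if false then false else true))
step 6: [if@root] false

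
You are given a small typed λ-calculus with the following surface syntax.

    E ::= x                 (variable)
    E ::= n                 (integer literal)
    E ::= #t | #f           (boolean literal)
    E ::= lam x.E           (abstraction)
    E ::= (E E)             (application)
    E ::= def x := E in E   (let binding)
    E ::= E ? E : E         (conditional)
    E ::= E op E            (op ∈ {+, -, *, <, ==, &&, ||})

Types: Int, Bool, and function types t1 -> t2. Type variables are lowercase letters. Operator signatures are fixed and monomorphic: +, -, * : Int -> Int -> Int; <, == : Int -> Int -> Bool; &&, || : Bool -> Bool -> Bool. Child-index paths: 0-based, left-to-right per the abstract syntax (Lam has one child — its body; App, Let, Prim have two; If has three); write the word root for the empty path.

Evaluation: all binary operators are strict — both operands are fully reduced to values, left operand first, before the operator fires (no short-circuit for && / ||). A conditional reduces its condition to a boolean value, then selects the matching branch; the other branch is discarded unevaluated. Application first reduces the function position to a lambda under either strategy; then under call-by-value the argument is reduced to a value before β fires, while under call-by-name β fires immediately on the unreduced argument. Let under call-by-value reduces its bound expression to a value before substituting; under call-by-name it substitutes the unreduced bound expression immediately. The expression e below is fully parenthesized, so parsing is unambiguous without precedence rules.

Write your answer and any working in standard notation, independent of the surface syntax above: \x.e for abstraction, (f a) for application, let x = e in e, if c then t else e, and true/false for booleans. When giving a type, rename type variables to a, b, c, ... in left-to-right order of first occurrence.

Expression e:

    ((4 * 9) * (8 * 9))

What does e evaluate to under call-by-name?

Trace:
step 0: ((4 * 9) * (8 * 9))
step 1: [delta@0] (36 * (8 * 9))
step 2: [delta@1] (36 * 72)
step 3: [delta@root] 2592

Answer: 2592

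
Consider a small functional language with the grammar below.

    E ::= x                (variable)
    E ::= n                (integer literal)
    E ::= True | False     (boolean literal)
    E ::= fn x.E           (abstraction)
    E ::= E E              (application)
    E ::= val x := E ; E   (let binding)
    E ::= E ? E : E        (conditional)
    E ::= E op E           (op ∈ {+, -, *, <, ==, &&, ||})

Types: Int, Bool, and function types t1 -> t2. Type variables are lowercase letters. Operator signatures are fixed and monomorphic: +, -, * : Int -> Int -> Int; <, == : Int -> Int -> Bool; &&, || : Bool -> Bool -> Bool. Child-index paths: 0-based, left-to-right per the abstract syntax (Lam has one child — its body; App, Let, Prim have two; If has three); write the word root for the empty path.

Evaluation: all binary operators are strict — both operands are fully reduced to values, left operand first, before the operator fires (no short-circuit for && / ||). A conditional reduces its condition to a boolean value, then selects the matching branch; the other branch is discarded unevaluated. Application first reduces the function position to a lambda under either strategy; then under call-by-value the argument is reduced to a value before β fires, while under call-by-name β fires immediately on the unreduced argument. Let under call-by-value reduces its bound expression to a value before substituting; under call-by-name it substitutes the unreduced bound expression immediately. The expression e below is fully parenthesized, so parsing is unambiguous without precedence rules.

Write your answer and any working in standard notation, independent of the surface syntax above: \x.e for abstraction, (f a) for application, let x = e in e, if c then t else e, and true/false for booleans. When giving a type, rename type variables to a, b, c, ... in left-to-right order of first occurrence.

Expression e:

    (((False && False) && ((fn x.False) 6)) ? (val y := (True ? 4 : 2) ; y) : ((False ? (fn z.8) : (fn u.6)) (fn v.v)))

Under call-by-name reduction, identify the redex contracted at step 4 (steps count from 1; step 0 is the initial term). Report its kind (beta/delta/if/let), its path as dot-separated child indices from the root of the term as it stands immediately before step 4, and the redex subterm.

Answer: if at root : (if false then (let y = (if true then 4 else 2) in y) else ((if false then (\z.8) else (\u.6)) (\v.v)))

Derivation:
step 0: (if ((false && false) && ((\x.false) 6)) then (let y = (if true then 4 else 2) in y) else ((if false then (\z.8) else (\u.6)) (\v.v)))
step 1: [delta@0.0] (if (false && ((\x.false) 6)) then (let y = (if true then 4 else 2) in y) else ((if false then (\z.8) else (\u.6)) (\v.v)))
step 2: [beta@0.1] (if (false && false) then (let y = (if true then 4 else 2) in y) else ((if false then (\z.8) else (\u.6)) (\v.v)))
step 3: [delta@0] (if false then (let y = (if true then 4 else 2) in y) else ((if false then (\z.8) else (\u.6)) (\v.v)))
step 4: [if@root] ((if false then (\z.8) else (\u.6)) (\v.v))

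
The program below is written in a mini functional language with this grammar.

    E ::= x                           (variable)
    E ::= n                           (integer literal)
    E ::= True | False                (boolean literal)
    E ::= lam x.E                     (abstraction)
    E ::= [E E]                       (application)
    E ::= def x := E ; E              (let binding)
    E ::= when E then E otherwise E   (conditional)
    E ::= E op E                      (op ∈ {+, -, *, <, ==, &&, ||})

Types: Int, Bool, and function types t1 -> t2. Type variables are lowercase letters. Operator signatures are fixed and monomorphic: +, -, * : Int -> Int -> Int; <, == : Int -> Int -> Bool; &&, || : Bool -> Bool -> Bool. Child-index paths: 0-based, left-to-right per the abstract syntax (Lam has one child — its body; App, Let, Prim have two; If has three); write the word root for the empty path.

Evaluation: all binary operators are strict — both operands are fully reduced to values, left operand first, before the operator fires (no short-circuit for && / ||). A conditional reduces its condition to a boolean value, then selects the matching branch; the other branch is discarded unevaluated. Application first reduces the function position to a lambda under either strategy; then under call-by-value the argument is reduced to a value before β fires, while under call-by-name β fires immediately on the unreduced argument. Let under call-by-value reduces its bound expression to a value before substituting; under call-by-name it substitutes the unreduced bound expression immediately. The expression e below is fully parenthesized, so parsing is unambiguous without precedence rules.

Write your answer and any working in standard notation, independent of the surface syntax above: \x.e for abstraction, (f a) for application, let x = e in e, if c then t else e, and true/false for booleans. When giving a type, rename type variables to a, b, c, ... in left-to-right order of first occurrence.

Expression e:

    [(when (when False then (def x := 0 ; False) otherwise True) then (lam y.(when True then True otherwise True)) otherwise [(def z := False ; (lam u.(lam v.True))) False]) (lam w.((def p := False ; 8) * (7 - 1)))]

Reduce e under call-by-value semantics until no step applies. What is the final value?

Derivation:
step 0: ((if (if false then (let x = 0 in false) else true) then (\y.(if true then true else true)) else ((let z = false in (\u.(\v.true))) false)) (\w.((let p = false in 8) * (7 - 1))))
step 1: [if@0.0] ((if true then (\y.(if true then true else true)) else ((let z = false in (\u.(\v.true))) false)) (\w.((let p = false in 8) * (7 - 1))))
step 2: [if@0] ((\y.(if true then true else true)) (\w.((let p = false in 8) * (7 - 1))))
step 3: [beta@root] (if true then true else true)
step 4: [if@root] true

Answer: true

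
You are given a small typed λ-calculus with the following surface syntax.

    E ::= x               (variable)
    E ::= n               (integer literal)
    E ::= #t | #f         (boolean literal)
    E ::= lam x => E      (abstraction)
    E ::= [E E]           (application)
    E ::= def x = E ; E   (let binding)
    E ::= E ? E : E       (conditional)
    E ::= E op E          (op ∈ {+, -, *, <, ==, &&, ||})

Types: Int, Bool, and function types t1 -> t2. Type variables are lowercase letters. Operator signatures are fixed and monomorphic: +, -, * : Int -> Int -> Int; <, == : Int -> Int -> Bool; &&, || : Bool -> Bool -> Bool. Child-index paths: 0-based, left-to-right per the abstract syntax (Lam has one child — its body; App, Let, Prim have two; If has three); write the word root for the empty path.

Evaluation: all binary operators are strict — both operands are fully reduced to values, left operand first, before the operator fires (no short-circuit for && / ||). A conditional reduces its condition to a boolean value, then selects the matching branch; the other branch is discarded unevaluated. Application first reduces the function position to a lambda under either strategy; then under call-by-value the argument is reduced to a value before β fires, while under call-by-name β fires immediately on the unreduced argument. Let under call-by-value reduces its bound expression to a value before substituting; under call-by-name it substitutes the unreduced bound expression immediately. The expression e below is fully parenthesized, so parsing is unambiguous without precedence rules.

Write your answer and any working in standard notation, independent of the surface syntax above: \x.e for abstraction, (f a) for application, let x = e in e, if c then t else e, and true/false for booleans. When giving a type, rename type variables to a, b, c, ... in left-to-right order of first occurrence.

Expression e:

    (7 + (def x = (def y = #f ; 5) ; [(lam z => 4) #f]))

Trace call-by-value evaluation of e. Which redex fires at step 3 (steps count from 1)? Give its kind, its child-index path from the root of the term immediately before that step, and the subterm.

Working:
step 0: (7 + (let x = (let y = false in 5) in ((\z.4) false)))
step 1: [let@1.0] (7 + (let x = 5 in ((\z.4) false)))
step 2: [let@1] (7 + ((\z.4) false))
step 3: [beta@1] (7 + 4)

Answer: beta at 1 : ((\z.4) false)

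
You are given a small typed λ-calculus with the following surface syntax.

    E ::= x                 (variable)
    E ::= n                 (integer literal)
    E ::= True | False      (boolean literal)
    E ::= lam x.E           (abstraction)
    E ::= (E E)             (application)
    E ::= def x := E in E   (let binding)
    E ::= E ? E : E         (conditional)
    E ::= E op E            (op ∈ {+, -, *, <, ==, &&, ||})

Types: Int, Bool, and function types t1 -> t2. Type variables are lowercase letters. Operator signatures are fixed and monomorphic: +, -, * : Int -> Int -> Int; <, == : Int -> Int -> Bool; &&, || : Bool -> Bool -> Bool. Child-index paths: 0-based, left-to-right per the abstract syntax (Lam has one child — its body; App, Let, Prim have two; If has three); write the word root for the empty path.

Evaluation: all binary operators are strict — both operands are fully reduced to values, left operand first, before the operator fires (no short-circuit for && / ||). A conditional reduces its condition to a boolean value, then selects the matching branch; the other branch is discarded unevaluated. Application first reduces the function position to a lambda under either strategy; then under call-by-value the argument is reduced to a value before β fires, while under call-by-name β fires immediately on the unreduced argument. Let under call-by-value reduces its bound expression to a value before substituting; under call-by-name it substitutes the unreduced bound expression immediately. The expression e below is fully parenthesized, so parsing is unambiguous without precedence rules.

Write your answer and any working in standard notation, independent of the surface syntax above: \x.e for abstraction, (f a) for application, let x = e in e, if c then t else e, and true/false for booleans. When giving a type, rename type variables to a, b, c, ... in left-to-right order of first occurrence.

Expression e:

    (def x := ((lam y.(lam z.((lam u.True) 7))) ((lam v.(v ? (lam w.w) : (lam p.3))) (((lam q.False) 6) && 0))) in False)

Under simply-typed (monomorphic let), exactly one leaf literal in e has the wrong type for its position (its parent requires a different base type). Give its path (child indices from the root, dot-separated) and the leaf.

Answer: 0.1.1.1 : 0

Working:
\u._ : c -> Bool
  unify c -> Bool ~ Int -> d
  unify c ~ Int
  unify Bool ~ d
_ _ : Bool
\z._ : b -> Bool
\y._ : a -> b -> Bool
v : e
  unify e ~ Bool
w : f
\w._ : f -> f
\p._ : g -> Int
  unify f -> f ~ g -> Int
  unify f ~ g
  unify g ~ Int
\v._ : Bool -> Int -> Int
\q._ : h -> Bool
  unify h -> Bool ~ Int -> i
  unify h ~ Int
  unify Bool ~ i
_ _ : Bool
  unify Bool ~ Bool
  unify Int ~ Bool
  FAIL: mismatch Int ~ Bool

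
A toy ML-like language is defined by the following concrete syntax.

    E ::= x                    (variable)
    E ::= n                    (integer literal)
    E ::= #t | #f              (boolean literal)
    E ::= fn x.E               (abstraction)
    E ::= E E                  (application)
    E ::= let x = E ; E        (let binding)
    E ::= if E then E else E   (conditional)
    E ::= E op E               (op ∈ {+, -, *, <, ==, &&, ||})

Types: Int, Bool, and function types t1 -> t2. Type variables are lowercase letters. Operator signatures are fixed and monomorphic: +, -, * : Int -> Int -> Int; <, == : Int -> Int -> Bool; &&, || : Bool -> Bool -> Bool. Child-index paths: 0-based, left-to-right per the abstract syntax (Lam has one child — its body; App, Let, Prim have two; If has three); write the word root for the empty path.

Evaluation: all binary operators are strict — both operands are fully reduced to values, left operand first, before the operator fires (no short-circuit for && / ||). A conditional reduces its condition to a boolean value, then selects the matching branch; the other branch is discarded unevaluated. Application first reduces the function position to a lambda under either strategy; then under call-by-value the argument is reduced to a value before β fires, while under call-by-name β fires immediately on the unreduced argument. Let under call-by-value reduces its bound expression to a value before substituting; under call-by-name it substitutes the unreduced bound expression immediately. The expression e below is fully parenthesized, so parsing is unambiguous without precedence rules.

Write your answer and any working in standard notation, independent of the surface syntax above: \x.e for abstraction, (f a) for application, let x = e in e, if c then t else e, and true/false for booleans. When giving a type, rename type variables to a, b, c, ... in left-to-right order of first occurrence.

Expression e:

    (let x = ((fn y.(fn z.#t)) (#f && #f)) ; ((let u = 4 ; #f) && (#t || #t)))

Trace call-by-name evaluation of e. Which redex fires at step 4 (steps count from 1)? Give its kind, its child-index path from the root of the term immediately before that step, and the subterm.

Answer: delta at root : (false && true)

Working:
step 0: (let x = ((\y.(\z.true)) (false && false)) in ((let u = 4 in false) && (true || true)))
step 1: [let@root] ((let u = 4 in false) && (true || true))
step 2: [let@0] (false && (true || true))
step 3: [delta@1] (false && true)
step 4: [delta@root] false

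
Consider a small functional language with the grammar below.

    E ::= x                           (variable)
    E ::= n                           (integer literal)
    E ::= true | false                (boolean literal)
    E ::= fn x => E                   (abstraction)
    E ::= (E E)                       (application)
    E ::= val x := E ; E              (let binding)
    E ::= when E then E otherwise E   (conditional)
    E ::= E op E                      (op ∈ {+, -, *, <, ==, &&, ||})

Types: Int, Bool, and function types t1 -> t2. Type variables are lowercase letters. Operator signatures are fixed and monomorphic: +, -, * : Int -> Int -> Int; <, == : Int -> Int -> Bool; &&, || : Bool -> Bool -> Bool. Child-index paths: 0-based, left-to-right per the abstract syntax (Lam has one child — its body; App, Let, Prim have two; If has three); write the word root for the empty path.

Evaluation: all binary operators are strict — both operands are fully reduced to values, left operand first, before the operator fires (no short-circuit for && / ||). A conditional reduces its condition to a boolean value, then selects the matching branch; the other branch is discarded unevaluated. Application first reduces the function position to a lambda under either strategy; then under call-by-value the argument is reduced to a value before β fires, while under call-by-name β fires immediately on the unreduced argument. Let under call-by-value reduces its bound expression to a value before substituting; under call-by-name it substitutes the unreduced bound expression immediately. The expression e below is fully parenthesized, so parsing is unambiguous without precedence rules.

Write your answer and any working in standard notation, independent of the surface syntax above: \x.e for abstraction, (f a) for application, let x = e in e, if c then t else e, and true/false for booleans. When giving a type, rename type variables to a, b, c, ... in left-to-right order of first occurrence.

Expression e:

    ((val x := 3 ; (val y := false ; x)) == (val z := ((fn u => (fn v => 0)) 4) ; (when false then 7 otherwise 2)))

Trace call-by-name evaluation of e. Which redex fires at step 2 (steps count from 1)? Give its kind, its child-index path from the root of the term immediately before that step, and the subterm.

Working:
step 0: ((let x = 3 in (let y = false in x)) == (let z = ((\u.(\v.0)) 4) in (if false then 7 else 2)))
step 1: [let@0] ((let y = false in 3) == (let z = ((\u.(\v.0)) 4) in (if false then 7 else 2)))
step 2: [let@0] (3 == (let z = ((\u.(\v.0)) 4) in (if false then 7 else 2)))

Answer: let at 0 : (let y = false in 3)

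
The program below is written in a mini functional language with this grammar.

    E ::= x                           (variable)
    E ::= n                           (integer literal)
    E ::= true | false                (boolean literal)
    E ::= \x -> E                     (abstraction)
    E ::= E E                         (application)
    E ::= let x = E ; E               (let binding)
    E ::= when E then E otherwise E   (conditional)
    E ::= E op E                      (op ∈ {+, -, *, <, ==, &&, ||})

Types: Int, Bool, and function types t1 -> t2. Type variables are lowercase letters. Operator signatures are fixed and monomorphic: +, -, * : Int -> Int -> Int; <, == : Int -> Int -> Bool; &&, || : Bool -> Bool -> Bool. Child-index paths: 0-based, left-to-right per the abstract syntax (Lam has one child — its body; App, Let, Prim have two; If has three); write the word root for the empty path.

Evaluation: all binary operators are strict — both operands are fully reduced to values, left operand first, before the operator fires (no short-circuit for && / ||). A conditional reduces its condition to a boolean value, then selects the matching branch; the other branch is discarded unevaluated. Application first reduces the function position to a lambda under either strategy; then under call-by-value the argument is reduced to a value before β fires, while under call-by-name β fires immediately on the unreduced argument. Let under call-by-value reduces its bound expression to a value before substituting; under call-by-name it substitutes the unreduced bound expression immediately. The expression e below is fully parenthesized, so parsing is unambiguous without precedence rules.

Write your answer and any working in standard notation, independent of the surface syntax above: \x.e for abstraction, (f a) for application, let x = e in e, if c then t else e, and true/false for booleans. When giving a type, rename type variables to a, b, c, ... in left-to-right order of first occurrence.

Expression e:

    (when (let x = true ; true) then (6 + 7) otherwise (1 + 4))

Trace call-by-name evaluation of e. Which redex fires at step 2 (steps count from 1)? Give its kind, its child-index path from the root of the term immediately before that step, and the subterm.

Answer: if at root : (if true then (6 + 7) else (1 + 4))

Derivation:
step 0: (if (let x = true in true) then (6 + 7) else (1 + 4))
step 1: [let@0] (if true then (6 + 7) else (1 + 4))
step 2: [if@root] (6 + 7)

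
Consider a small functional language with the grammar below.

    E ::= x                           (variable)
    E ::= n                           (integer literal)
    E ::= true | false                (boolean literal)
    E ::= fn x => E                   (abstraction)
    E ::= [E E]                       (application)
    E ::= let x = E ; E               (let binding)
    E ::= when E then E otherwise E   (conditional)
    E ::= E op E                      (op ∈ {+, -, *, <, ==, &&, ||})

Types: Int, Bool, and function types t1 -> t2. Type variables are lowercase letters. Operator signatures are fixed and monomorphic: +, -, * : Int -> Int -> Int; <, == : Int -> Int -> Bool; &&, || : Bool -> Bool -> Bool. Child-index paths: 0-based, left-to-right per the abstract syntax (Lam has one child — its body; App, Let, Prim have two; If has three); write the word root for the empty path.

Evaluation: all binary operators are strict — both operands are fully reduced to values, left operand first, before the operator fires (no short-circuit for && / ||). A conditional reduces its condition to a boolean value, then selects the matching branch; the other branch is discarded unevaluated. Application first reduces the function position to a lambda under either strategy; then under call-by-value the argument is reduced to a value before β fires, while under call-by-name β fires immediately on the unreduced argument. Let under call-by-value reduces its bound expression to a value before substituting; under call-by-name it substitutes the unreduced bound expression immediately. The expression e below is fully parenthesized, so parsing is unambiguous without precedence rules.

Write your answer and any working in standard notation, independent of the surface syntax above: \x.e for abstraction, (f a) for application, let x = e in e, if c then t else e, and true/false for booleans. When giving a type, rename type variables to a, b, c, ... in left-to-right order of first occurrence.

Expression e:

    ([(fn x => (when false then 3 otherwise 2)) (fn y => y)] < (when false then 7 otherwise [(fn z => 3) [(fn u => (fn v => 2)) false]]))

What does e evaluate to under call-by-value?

Trace:
step 0: (((\x.(if false then 3 else 2)) (\y.y)) < (if false then 7 else ((\z.3) ((\u.(\v.2)) false))))
step 1: [beta@0] ((if false then 3 else 2) < (if false then 7 else ((\z.3) ((\u.(\v.2)) false))))
step 2: [if@0] (2 < (if false then 7 else ((\z.3) ((\u.(\v.2)) false))))
step 3: [if@1] (2 < ((\z.3) ((\u.(\v.2)) false)))
step 4: [beta@1.1] (2 < ((\z.3) (\v.2)))
step 5: [beta@1] (2 < 3)
step 6: [delta@root] true

Answer: true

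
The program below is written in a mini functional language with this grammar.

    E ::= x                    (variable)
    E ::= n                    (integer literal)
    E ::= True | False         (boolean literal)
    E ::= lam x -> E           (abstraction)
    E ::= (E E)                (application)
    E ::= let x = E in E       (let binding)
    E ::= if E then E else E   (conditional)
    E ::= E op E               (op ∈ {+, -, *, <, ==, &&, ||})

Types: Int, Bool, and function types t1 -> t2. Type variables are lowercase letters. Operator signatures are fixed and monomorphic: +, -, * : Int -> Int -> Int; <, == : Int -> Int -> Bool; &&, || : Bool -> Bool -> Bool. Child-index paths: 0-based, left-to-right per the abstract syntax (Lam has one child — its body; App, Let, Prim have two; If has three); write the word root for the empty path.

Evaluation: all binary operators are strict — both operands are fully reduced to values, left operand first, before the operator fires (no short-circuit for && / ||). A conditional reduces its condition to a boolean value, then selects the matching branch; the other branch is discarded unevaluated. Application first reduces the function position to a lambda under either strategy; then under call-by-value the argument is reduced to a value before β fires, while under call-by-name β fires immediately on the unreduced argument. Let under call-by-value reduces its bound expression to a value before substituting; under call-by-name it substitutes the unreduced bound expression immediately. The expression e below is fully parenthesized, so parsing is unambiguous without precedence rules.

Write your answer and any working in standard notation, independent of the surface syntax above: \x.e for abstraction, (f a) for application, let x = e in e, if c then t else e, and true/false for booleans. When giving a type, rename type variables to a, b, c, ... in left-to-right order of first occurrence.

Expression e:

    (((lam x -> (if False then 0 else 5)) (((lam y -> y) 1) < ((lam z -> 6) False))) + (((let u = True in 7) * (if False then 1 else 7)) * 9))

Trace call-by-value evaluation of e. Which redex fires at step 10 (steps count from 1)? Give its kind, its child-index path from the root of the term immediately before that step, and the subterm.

Answer: delta at root : (5 + 441)

Working:
step 0: (((\x.(if false then 0 else 5)) (((\y.y) 1) < ((\z.6) false))) + (((let u = true in 7) * (if false then 1 else 7)) * 9))
step 1: [beta@0.1.0] (((\x.(if false then 0 else 5)) (1 < ((\z.6) false))) + (((let u = true in 7) * (if false then 1 else 7)) * 9))
step 2: [beta@0.1.1] (((\x.(if false then 0 else 5)) (1 < 6)) + (((let u = true in 7) * (if false then 1 else 7)) * 9))
step 3: [delta@0.1] (((\x.(if false then 0 else 5)) true) + (((let u = true in 7) * (if false then 1 else 7)) * 9))
step 4: [beta@0] ((if false then 0 else 5) + (((let u = true in 7) * (if false then 1 else 7)) * 9))
step 5: [if@0] (5 + (((let u = true in 7) * (if false then 1 else 7)) * 9))
step 6: [let@1.0.0] (5 + ((7 * (if false then 1 else 7)) * 9))
step 7: [if@1.0.1] (5 + ((7 * 7) * 9))
step 8: [delta@1.0] (5 + (49 * 9))
step 9: [delta@1] (5 + 441)
step 10: [delta@root] 446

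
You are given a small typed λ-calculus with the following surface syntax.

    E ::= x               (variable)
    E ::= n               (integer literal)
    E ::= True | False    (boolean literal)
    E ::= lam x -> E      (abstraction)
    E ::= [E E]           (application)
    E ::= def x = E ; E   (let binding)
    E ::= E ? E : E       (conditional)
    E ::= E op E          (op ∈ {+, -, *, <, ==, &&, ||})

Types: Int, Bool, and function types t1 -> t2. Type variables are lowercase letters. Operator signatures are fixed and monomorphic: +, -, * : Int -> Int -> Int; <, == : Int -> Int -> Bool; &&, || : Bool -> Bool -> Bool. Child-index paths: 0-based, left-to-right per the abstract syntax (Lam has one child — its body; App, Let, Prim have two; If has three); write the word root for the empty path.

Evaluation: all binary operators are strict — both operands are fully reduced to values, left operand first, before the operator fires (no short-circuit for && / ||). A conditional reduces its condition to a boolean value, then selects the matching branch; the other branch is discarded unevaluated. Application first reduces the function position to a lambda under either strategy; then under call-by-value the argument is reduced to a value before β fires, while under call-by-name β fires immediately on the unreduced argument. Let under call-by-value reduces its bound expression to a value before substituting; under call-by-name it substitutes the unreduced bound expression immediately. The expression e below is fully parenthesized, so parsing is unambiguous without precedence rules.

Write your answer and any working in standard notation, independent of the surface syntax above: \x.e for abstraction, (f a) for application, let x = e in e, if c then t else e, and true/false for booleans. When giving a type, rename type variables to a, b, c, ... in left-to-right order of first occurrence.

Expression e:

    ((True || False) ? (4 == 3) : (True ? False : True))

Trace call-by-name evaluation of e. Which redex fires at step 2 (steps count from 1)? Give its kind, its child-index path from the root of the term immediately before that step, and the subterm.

Answer: if at root : (if true then (4 == 3) else (if true then false else true))

Working:
step 0: (if (true || false) then (4 == 3) else (if true then false else true))
step 1: [delta@0] (if true then (4 == 3) else (if true then false else true))
step 2: [if@root] (4 == 3)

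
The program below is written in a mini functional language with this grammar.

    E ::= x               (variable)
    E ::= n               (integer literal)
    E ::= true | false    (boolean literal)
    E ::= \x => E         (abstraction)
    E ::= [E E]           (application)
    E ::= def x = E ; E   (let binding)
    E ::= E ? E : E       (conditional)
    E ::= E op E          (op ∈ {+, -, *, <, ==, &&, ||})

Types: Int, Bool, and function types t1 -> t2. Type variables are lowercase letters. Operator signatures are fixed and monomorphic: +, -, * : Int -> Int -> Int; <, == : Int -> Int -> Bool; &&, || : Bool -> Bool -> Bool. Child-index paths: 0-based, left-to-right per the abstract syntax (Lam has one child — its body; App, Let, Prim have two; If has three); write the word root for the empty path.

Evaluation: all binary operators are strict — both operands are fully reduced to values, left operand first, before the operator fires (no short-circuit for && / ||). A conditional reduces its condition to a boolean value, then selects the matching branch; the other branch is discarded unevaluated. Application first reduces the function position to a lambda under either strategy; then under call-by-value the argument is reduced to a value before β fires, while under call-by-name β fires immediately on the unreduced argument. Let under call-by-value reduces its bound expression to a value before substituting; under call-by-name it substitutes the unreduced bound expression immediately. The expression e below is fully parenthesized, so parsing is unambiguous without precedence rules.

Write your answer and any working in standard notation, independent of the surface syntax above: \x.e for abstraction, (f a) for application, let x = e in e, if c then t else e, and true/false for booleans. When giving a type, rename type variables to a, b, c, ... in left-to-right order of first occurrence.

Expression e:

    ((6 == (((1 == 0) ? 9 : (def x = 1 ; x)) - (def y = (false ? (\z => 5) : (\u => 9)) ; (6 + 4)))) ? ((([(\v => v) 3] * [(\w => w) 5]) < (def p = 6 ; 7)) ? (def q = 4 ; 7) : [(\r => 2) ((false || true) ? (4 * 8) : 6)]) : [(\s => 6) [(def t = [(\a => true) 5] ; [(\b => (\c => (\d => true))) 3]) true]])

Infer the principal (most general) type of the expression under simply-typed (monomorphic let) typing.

Trace:
  unify Int ~ Int
  unify Int ~ Int
  unify Int ~ Int
  unify Bool ~ Bool
let x : Int
x : Int
  unify Int ~ Int
  unify Int ~ Int
  unify Bool ~ Bool
\z._ : a -> Int
\u._ : b -> Int
  unify a -> Int ~ b -> Int
  unify a ~ b
  unify Int ~ Int
let y : b -> Int
  unify Int ~ Int
  unify Int ~ Int
  unify Int ~ Int
  unify Int ~ Int
  unify Bool ~ Bool
v : c
\v._ : c -> c
  unify c -> c ~ Int -> d
  unify c ~ Int
  unify Int ~ d
_ _ : Int
  unify Int ~ Int
w : e
\w._ : e -> e
  unify e -> e ~ Int -> f
  unify e ~ Int
  unify Int ~ f
_ _ : Int
  unify Int ~ Int
  unify Int ~ Int
let p : Int
  unify Int ~ Int
  unify Bool ~ Bool
let q : Int
\r._ : g -> Int
  unify Bool ~ Bool
  unify Bool ~ Bool
  unify Bool ~ Bool
  unify Int ~ Int
  unify Int ~ Int
  unify Int ~ Int
  unify g -> Int ~ Int -> h
  unify g ~ Int
  unify Int ~ h
_ _ : Int
  unify Int ~ Int
\s._ : i -> Int
\a._ : j -> Bool
  unify j -> Bool ~ Int -> k
  unify j ~ Int
  unify Bool ~ k
_ _ : Bool
let t : Bool
\d._ : n -> Bool
\c._ : m -> n -> Bool
\b._ : l -> m -> n -> Bool
  unify l -> m -> n -> Bool ~ Int -> o
  unify l ~ Int
  unify m -> n -> Bool ~ o
_ _ : m -> n -> Bool
  unify m -> n -> Bool ~ Bool -> p
  unify m ~ Bool
  unify n -> Bool ~ p
_ _ : n -> Bool
  unify i -> Int ~ (n -> Bool) -> q
  unify i ~ n -> Bool
  unify Int ~ q
_ _ : Int
  unify Int ~ Int

Answer: Int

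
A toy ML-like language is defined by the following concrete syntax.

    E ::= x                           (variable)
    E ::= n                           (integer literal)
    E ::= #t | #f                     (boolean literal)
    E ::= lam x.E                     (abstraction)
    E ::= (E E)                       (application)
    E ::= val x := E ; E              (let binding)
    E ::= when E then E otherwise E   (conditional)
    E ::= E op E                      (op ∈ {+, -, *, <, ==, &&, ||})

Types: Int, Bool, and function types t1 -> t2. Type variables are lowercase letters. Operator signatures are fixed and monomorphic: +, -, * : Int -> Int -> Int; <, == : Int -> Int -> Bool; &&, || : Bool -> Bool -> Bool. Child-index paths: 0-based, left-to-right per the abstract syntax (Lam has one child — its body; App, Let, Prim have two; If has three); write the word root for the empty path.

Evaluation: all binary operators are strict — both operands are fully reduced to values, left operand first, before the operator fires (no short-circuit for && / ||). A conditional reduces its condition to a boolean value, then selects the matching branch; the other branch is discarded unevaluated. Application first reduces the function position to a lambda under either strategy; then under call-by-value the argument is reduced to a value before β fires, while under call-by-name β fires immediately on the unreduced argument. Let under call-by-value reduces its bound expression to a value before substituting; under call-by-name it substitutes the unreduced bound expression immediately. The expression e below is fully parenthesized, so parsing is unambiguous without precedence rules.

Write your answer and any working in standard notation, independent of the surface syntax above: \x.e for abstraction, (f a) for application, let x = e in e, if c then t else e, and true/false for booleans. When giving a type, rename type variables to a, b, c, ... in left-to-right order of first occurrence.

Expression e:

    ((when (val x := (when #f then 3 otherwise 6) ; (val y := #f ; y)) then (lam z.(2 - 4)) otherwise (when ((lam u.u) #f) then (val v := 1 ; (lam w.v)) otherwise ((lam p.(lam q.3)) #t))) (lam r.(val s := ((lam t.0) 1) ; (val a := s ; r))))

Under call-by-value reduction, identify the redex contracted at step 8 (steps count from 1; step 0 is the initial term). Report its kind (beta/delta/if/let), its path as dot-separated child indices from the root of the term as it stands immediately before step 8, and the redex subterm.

Trace:
step 0: ((if (let x = (if false then 3 else 6) in (let y = false in y)) then (\z.(2 - 4)) else (if ((\u.u) false) then (let v = 1 in (\w.v)) else ((\p.(\q.3)) true))) (\r.(let s = ((\t.0) 1) in (let a = s in r))))
step 1: [if@0.0.0] ((if (let x = 6 in (let y = false in y)) then (\z.(2 - 4)) else (if ((\u.u) false) then (let v = 1 in (\w.v)) else ((\p.(\q.3)) true))) (\r.(let s = ((\t.0) 1) in (let a = s in r))))
step 2: [let@0.0] ((if (let y = false in y) then (\z.(2 - 4)) else (if ((\u.u) false) then (let v = 1 in (\w.v)) else ((\p.(\q.3)) true))) (\r.(let s = ((\t.0) 1) in (let a = s in r))))
step 3: [let@0.0] ((if false then (\z.(2 - 4)) else (if ((\u.u) false) then (let v = 1 in (\w.v)) else ((\p.(\q.3)) true))) (\r.(let s = ((\t.0) 1) in (let a = s in r))))
step 4: [if@0] ((if ((\u.u) false) then (let v = 1 in (\w.v)) else ((\p.(\q.3)) true)) (\r.(let s = ((\t.0) 1) in (let a = s in r))))
step 5: [beta@0.0] ((if false then (let v = 1 in (\w.v)) else ((\p.(\q.3)) true)) (\r.(let s = ((\t.0) 1) in (let a = s in r))))
step 6: [if@0] (((\p.(\q.3)) true) (\r.(let s = ((\t.0) 1) in (let a = s in r))))
step 7: [beta@0] ((\q.3) (\r.(let s = ((\t.0) 1) in (let a = s in r))))
step 8: [beta@root] 3

Answer: beta at root : ((\q.3) (\r.(let s = ((\t.0) 1) in (let a = s in r))))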